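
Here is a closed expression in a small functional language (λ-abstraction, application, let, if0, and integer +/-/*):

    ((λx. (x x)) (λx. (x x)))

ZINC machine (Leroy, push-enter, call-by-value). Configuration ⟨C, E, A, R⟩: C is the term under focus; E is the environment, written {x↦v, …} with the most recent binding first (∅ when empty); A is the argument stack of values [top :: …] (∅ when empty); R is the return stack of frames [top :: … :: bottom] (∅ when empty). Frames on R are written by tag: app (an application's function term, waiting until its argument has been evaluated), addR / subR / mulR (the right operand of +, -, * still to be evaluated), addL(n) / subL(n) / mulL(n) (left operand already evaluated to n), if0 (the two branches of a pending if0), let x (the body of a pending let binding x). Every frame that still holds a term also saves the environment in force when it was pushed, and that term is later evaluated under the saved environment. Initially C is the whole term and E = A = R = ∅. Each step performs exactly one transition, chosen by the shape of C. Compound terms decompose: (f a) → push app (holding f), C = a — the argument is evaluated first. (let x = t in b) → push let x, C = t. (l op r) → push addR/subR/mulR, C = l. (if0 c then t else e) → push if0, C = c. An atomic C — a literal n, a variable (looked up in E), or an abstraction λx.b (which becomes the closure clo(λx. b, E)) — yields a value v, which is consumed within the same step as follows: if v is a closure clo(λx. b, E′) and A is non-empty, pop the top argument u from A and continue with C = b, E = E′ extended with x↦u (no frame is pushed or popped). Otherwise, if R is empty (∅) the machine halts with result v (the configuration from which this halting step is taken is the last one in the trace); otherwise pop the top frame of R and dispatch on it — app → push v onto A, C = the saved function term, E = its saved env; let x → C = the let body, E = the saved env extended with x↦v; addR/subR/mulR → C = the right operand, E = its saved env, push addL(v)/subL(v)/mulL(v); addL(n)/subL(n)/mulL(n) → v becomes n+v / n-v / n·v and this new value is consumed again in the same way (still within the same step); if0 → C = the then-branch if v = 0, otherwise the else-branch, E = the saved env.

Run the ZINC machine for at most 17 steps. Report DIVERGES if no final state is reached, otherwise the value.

[0] ⟨C=((λx. (x x)) (λx. (x x))); E=∅; A=∅; R=∅⟩
[1] ⟨C=(λx. (x x)); E=∅; A=∅; R=[app]⟩
[2] ⟨C=(λx. (x x)); E=∅; A=[clo(λx. (x x), ∅)]; R=∅⟩
[3] ⟨C=(x x); E={x↦clo(λx. (x x), ∅)}; A=∅; R=∅⟩
[4] ⟨C=x; E={x↦clo(λx. (x x), ∅)}; A=∅; R=[app]⟩
[5] ⟨C=x; E={x↦clo(λx. (x x), ∅)}; A=[clo(λx. (x x), ∅)]; R=∅⟩
… configuration repeats with period 3 (steps 3–5 recur indefinitely) …

Answer: DIVERGES (no final state within 17 steps)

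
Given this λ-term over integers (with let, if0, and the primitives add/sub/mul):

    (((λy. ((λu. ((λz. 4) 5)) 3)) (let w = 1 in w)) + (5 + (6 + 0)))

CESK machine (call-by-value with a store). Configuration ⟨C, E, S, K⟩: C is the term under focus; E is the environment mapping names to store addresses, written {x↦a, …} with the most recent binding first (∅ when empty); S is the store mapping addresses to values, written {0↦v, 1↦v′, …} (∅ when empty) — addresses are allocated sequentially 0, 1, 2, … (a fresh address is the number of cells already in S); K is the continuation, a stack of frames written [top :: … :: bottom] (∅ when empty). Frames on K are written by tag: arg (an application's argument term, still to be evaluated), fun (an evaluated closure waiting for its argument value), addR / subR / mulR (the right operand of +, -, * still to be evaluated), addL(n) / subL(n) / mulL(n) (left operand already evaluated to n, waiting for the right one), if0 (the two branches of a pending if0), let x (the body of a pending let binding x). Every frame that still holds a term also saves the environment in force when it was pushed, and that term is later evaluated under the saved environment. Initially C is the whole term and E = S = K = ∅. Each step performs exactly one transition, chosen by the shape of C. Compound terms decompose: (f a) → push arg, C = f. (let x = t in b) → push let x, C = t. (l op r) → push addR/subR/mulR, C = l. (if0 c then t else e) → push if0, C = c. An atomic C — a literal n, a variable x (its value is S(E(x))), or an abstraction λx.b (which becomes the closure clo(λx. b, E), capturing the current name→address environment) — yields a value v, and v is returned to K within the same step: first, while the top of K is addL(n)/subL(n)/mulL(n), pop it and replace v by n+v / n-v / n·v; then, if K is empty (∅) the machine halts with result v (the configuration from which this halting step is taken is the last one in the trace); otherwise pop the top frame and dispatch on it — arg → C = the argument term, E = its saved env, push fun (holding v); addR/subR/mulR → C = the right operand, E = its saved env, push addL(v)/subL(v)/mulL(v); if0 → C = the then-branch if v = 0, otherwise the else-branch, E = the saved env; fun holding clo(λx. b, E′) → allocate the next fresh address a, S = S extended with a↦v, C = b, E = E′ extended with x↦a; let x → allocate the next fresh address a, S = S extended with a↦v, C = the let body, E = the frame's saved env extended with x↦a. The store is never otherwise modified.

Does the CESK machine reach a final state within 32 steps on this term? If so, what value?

0. ⟨C=(((λy. ((λu. ((λz. 4) 5)) 3)) (let w = 1 in w)) + (5 + (6 + 0))); E=∅; S=∅; K=∅⟩
1. ⟨C=((λy. ((λu. ((λz. 4) 5)) 3)) (let w = 1 in w)); E=∅; S=∅; K=[addR]⟩
2. ⟨C=(λy. ((λu. ((λz. 4) 5)) 3)); E=∅; S=∅; K=[arg :: addR]⟩
3. ⟨C=(let w = 1 in w); E=∅; S=∅; K=[fun :: addR]⟩
4. ⟨C=1; E=∅; S=∅; K=[let w :: fun :: addR]⟩
5. ⟨C=w; E={w↦0}; S={0↦1}; K=[fun :: addR]⟩
6. ⟨C=((λu. ((λz. 4) 5)) 3); E={y↦1}; S={0↦1, 1↦1}; K=[addR]⟩
7. ⟨C=(λu. ((λz. 4) 5)); E={y↦1}; S={0↦1, 1↦1}; K=[arg :: addR]⟩
8. ⟨C=3; E={y↦1}; S={0↦1, 1↦1}; K=[fun :: addR]⟩
9. ⟨C=((λz. 4) 5); E={u↦2, y↦1}; S={0↦1, 1↦1, 2↦3}; K=[addR]⟩
10. ⟨C=(λz. 4); E={u↦2, y↦1}; S={0↦1, 1↦1, 2↦3}; K=[arg :: addR]⟩
11. ⟨C=5; E={u↦2, y↦1}; S={0↦1, 1↦1, 2↦3}; K=[fun :: addR]⟩
12. ⟨C=4; E={z↦3, u↦2, y↦1}; S={0↦1, 1↦1, 2↦3, 3↦5}; K=[addR]⟩
13. ⟨C=(5 + (6 + 0)); E=∅; S={0↦1, 1↦1, 2↦3, 3↦5}; K=[addL(4)]⟩
14. ⟨C=5; E=∅; S={0↦1, 1↦1, 2↦3, 3↦5}; K=[addR :: addL(4)]⟩
15. ⟨C=(6 + 0); E=∅; S={0↦1, 1↦1, 2↦3, 3↦5}; K=[addL(5) :: addL(4)]⟩
16. ⟨C=6; E=∅; S={0↦1, 1↦1, 2↦3, 3↦5}; K=[addR :: addL(5) :: addL(4)]⟩
17. ⟨C=0; E=∅; S={0↦1, 1↦1, 2↦3, 3↦5}; K=[addL(6) :: addL(5) :: addL(4)]⟩
→ final value 15

Answer: 15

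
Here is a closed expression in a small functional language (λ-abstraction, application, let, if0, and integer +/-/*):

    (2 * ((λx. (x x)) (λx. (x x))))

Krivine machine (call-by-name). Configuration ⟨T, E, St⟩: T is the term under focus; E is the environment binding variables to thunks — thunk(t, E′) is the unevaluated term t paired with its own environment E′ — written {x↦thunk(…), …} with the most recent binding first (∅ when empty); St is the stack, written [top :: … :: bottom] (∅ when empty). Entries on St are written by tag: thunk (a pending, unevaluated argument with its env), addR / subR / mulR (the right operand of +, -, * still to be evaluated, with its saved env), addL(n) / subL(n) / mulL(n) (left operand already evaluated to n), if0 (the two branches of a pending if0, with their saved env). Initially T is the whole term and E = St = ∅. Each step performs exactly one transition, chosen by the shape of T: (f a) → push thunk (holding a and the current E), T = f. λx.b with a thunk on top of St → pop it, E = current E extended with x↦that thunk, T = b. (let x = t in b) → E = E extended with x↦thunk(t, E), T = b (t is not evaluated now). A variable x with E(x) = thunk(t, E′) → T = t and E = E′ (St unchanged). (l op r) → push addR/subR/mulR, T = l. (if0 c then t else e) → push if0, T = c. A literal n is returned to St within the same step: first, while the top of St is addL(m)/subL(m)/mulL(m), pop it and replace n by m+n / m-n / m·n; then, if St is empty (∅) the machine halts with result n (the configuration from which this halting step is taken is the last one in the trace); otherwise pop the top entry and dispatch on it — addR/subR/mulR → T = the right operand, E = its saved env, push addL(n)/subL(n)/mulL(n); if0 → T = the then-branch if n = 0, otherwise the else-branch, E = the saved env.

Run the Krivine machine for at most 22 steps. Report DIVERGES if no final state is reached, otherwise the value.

Answer: DIVERGES (no final state within 22 steps)

Derivation:
0. <T=(2 * ((λx. (x x)) (λx. (x x)))), E=∅, St=∅>
1. <T=2, E=∅, St=[mulR]>
2. <T=((λx. (x x)) (λx. (x x))), E=∅, St=[mulL(2)]>
3. <T=(λx. (x x)), E=∅, St=[thunk :: mulL(2)]>
4. <T=(x x), E={x↦thunk((λx. (x x)), ∅)}, St=[mulL(2)]>
5. <T=x, E={x↦thunk((λx. (x x)), ∅)}, St=[thunk :: mulL(2)]>
6. <T=(λx. (x x)), E=∅, St=[thunk :: mulL(2)]>
7. <T=(x x), E={x↦thunk(x, {x↦thunk((λx. (x x)), ∅)})}, St=[mulL(2)]>
8. <T=x, E={x↦thunk(x, {x↦thunk((λx. (x x)), ∅)})}, St=[thunk :: mulL(2)]>
9. <T=x, E={x↦thunk((λx. (x x)), ∅)}, St=[thunk :: mulL(2)]>
10. <T=(λx. (x x)), E=∅, St=[thunk :: mulL(2)]>
11. <T=(x x), E={x↦thunk(x, {x↦thunk(x, {x↦thunk((λx. (x x)), ∅)})})}, St=[mulL(2)]>
12. <T=x, E={x↦thunk(x, {x↦thunk(x, {x↦thunk((λx. (x x)), ∅)})})}, St=[thunk :: mulL(2)]>
13. <T=x, E={x↦thunk(x, {x↦thunk((λx. (x x)), ∅)})}, St=[thunk :: mulL(2)]>
14. <T=x, E={x↦thunk((λx. (x x)), ∅)}, St=[thunk :: mulL(2)]>
15. <T=(λx. (x x)), E=∅, St=[thunk :: mulL(2)]>
16. <T=(x x), E={x↦thunk(x, {x↦thunk(x, {x↦thunk(x, {x↦thunk((λx. (x x)), ∅)})})})}, St=[mulL(2)]>
17. <T=x, E={x↦thunk(x, {x↦thunk(x, {x↦thunk(x, {x↦thunk((λx. (x x)), ∅)})})})}, St=[thunk :: mulL(2)]>
18. <T=x, E={x↦thunk(x, {x↦thunk(x, {x↦thunk((λx. (x x)), ∅)})})}, St=[thunk :: mulL(2)]>
19. <T=x, E={x↦thunk(x, {x↦thunk((λx. (x x)), ∅)})}, St=[thunk :: mulL(2)]>
20. <T=x, E={x↦thunk((λx. (x x)), ∅)}, St=[thunk :: mulL(2)]>
21. <T=(λx. (x x)), E=∅, St=[thunk :: mulL(2)]>
22. <T=(x x), E={x↦thunk(x, {x↦thunk(x, {x↦thunk(x, {x↦thunk(x, {x↦thunk((λx. (x x)), ∅)})})})})}, St=[mulL(2)]>
→ 22 transitions taken and the configuration is still not final: no result within 22 steps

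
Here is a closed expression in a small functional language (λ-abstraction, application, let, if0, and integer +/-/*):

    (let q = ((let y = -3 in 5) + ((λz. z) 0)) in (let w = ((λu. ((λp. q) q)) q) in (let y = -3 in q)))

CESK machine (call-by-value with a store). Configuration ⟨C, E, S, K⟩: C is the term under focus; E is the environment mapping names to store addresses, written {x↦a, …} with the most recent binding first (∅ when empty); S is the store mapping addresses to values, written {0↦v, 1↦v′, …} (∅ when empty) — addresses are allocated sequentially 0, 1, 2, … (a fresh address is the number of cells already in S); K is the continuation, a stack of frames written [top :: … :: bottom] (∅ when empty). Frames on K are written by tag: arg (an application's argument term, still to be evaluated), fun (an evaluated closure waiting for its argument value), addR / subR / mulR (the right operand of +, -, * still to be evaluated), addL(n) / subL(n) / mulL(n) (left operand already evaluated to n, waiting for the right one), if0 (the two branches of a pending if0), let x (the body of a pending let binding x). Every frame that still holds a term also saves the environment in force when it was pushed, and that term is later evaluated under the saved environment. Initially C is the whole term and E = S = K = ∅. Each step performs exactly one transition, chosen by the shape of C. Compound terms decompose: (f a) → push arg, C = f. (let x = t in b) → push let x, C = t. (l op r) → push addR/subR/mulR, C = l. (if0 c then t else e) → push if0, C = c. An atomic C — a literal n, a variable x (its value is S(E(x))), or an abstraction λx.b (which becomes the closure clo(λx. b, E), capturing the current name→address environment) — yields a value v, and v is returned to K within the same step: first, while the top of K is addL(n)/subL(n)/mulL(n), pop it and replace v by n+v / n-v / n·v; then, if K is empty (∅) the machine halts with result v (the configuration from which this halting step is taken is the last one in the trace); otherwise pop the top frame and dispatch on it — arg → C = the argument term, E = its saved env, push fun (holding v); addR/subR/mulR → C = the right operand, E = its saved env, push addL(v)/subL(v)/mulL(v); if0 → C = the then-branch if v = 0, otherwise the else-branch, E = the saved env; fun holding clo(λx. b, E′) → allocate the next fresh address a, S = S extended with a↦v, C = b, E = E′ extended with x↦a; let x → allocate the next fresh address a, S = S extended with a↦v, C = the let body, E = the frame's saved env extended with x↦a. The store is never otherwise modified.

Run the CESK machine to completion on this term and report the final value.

Answer: 5

Execution trace:
t=0: <C=(let q = ((let y = -3 in 5) + ((λz. z) 0)) in (let w = ((λu. ((λp. q) q)) q) in (let y = -3 in q))), E=∅, S=∅, K=∅>
t=1: <C=((let y = -3 in 5) + ((λz. z) 0)), E=∅, S=∅, K=[let q]>
t=2: <C=(let y = -3 in 5), E=∅, S=∅, K=[addR :: let q]>
t=3: <C=-3, E=∅, S=∅, K=[let y :: addR :: let q]>
t=4: <C=5, E={y↦0}, S={0↦-3}, K=[addR :: let q]>
t=5: <C=((λz. z) 0), E=∅, S={0↦-3}, K=[addL(5) :: let q]>
t=6: <C=(λz. z), E=∅, S={0↦-3}, K=[arg :: addL(5) :: let q]>
t=7: <C=0, E=∅, S={0↦-3}, K=[fun :: addL(5) :: let q]>
t=8: <C=z, E={z↦1}, S={0↦-3, 1↦0}, K=[addL(5) :: let q]>
t=9: <C=(let w = ((λu. ((λp. q) q)) q) in (let y = -3 in q)), E={q↦2}, S={0↦-3, 1↦0, 2↦5}, K=∅>
t=10: <C=((λu. ((λp. q) q)) q), E={q↦2}, S={0↦-3, 1↦0, 2↦5}, K=[let w]>
t=11: <C=(λu. ((λp. q) q)), E={q↦2}, S={0↦-3, 1↦0, 2↦5}, K=[arg :: let w]>
t=12: <C=q, E={q↦2}, S={0↦-3, 1↦0, 2↦5}, K=[fun :: let w]>
t=13: <C=((λp. q) q), E={u↦3, q↦2}, S={0↦-3, 1↦0, 2↦5, 3↦5}, K=[let w]>
t=14: <C=(λp. q), E={u↦3, q↦2}, S={0↦-3, 1↦0, 2↦5, 3↦5}, K=[arg :: let w]>
t=15: <C=q, E={u↦3, q↦2}, S={0↦-3, 1↦0, 2↦5, 3↦5}, K=[fun :: let w]>
t=16: <C=q, E={p↦4, u↦3, q↦2}, S={0↦-3, 1↦0, 2↦5, 3↦5, 4↦5}, K=[let w]>
t=17: <C=(let y = -3 in q), E={w↦5, q↦2}, S={0↦-3, 1↦0, 2↦5, 3↦5, 4↦5, 5↦5}, K=∅>
t=18: <C=-3, E={w↦5, q↦2}, S={0↦-3, 1↦0, 2↦5, 3↦5, 4↦5, 5↦5}, K=[let y]>
t=19: <C=q, E={y↦6, w↦5, q↦2}, S={0↦-3, 1↦0, 2↦5, 3↦5, 4↦5, 5↦5, 6↦-3}, K=∅>
→ final value 5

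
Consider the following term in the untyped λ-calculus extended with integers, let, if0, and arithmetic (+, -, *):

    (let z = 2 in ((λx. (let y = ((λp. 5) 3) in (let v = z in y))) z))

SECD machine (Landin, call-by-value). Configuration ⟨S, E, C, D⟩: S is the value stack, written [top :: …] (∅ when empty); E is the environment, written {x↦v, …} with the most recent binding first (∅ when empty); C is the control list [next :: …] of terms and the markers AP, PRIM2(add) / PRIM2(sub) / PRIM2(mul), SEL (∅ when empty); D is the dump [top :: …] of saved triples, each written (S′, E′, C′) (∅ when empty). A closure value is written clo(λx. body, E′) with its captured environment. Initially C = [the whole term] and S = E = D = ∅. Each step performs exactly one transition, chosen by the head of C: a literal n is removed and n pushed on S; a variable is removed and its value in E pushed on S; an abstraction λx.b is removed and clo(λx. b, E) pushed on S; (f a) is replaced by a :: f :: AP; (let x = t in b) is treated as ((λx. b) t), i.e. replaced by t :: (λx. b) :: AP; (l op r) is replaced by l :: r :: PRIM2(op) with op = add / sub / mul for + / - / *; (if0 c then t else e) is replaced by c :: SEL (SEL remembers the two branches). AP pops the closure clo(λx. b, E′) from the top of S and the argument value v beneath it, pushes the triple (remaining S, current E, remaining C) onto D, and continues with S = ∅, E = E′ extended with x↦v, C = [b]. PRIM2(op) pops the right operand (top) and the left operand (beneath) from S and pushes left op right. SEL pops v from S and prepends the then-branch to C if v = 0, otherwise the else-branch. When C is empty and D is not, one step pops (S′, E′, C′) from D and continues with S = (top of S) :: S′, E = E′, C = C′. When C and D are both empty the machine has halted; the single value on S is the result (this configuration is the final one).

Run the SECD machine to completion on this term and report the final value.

0. <S=∅, E=∅, C=[(let z = 2 in ((λx. (let y = ((λp. 5) 3) in (let v = z in y))) z))], D=∅>
1. <S=∅, E=∅, C=[2 :: (λz. ((λx. (let y = ((λp. 5) 3) in (let v = z in y))) z)) :: AP], D=∅>
2. <S=[2], E=∅, C=[(λz. ((λx. (let y = ((λp. 5) 3) in (let v = z in y))) z)) :: AP], D=∅>
3. <S=[clo(λz. ((λx. (let y = ((λp. 5) 3) in (let v = z in y))) z), ∅) :: 2], E=∅, C=[AP], D=∅>
4. <S=∅, E={z↦2}, C=[((λx. (let y = ((λp. 5) 3) in (let v = z in y))) z)], D=[(∅, ∅, ∅)]>
5. <S=∅, E={z↦2}, C=[z :: (λx. (let y = ((λp. 5) 3) in (let v = z in y))) :: AP], D=[(∅, ∅, ∅)]>
6. <S=[2], E={z↦2}, C=[(λx. (let y = ((λp. 5) 3) in (let v = z in y))) :: AP], D=[(∅, ∅, ∅)]>
7. <S=[clo(λx. (let y = ((λp. 5) 3) in (let v = z in y)), {z↦2}) :: 2], E={z↦2}, C=[AP], D=[(∅, ∅, ∅)]>
8. <S=∅, E={x↦2, z↦2}, C=[(let y = ((λp. 5) 3) in (let v = z in y))], D=[(∅, {z↦2}, ∅) :: (∅, ∅, ∅)]>
9. <S=∅, E={x↦2, z↦2}, C=[((λp. 5) 3) :: (λy. (let v = z in y)) :: AP], D=[(∅, {z↦2}, ∅) :: (∅, ∅, ∅)]>
10. <S=∅, E={x↦2, z↦2}, C=[3 :: (λp. 5) :: AP :: (λy. (let v = z in y)) :: AP], D=[(∅, {z↦2}, ∅) :: (∅, ∅, ∅)]>
11. <S=[3], E={x↦2, z↦2}, C=[(λp. 5) :: AP :: (λy. (let v = z in y)) :: AP], D=[(∅, {z↦2}, ∅) :: (∅, ∅, ∅)]>
12. <S=[clo(λp. 5, {x↦2, z↦2}) :: 3], E={x↦2, z↦2}, C=[AP :: (λy. (let v = z in y)) :: AP], D=[(∅, {z↦2}, ∅) :: (∅, ∅, ∅)]>
13. <S=∅, E={p↦3, x↦2, z↦2}, C=[5], D=[(∅, {x↦2, z↦2}, [(λy. (let v = z in y)) :: AP]) :: (∅, {z↦2}, ∅) :: (∅, ∅, ∅)]>
14. <S=[5], E={p↦3, x↦2, z↦2}, C=∅, D=[(∅, {x↦2, z↦2}, [(λy. (let v = z in y)) :: AP]) :: (∅, {z↦2}, ∅) :: (∅, ∅, ∅)]>
15. <S=[5], E={x↦2, z↦2}, C=[(λy. (let v = z in y)) :: AP], D=[(∅, {z↦2}, ∅) :: (∅, ∅, ∅)]>
16. <S=[clo(λy. (let v = z in y), {x↦2, z↦2}) :: 5], E={x↦2, z↦2}, C=[AP], D=[(∅, {z↦2}, ∅) :: (∅, ∅, ∅)]>
17. <S=∅, E={y↦5, x↦2, z↦2}, C=[(let v = z in y)], D=[(∅, {x↦2, z↦2}, ∅) :: (∅, {z↦2}, ∅) :: (∅, ∅, ∅)]>
18. <S=∅, E={y↦5, x↦2, z↦2}, C=[z :: (λv. y) :: AP], D=[(∅, {x↦2, z↦2}, ∅) :: (∅, {z↦2}, ∅) :: (∅, ∅, ∅)]>
19. <S=[2], E={y↦5, x↦2, z↦2}, C=[(λv. y) :: AP], D=[(∅, {x↦2, z↦2}, ∅) :: (∅, {z↦2}, ∅) :: (∅, ∅, ∅)]>
20. <S=[clo(λv. y, {y↦5, x↦2, z↦2}) :: 2], E={y↦5, x↦2, z↦2}, C=[AP], D=[(∅, {x↦2, z↦2}, ∅) :: (∅, {z↦2}, ∅) :: (∅, ∅, ∅)]>
21. <S=∅, E={v↦2, y↦5, x↦2, z↦2}, C=[y], D=[(∅, {y↦5, x↦2, z↦2}, ∅) :: (∅, {x↦2, z↦2}, ∅) :: (∅, {z↦2}, ∅) :: (∅, ∅, ∅)]>
22. <S=[5], E={v↦2, y↦5, x↦2, z↦2}, C=∅, D=[(∅, {y↦5, x↦2, z↦2}, ∅) :: (∅, {x↦2, z↦2}, ∅) :: (∅, {z↦2}, ∅) :: (∅, ∅, ∅)]>
23. <S=[5], E={y↦5, x↦2, z↦2}, C=∅, D=[(∅, {x↦2, z↦2}, ∅) :: (∅, {z↦2}, ∅) :: (∅, ∅, ∅)]>
24. <S=[5], E={x↦2, z↦2}, C=∅, D=[(∅, {z↦2}, ∅) :: (∅, ∅, ∅)]>
25. <S=[5], E={z↦2}, C=∅, D=[(∅, ∅, ∅)]>
26. <S=[5], E=∅, C=∅, D=∅>
→ final value 5

Answer: 5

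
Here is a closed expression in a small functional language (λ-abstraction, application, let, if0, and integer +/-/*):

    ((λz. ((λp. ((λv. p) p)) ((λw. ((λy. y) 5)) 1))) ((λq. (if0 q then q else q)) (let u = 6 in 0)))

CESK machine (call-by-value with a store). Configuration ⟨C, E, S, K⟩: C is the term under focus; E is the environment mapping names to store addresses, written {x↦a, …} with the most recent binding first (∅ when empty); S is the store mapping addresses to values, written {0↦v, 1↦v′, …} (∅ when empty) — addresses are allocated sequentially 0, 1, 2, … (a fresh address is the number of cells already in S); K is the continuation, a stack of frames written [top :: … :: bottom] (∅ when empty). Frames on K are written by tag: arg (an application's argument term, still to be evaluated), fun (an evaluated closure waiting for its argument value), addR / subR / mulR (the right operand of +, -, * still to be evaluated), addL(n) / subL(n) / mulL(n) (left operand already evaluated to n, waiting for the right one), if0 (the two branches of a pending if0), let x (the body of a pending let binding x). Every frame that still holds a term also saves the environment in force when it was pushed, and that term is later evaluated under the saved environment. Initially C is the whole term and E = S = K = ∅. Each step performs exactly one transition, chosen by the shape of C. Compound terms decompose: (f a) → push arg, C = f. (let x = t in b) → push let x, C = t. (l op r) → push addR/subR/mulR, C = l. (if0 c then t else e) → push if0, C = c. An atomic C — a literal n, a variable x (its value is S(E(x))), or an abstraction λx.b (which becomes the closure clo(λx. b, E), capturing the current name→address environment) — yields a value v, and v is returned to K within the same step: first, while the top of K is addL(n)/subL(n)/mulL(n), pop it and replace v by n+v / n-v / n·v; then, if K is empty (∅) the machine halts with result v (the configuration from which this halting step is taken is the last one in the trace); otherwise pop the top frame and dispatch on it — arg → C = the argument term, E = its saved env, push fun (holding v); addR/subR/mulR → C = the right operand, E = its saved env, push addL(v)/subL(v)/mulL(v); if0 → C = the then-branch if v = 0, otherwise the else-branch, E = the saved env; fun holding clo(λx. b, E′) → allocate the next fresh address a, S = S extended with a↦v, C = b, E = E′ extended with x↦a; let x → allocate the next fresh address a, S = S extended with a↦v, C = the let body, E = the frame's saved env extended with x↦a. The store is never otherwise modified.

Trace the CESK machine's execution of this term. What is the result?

step 0: [C=((λz. ((λp. ((λv. p) p)) ((λw. ((λy. y) 5)) 1))) ((λq. (if0 q then q else q)) (let u = 6 in 0))) | E=∅ | S=∅ | K=∅]
step 1: [C=(λz. ((λp. ((λv. p) p)) ((λw. ((λy. y) 5)) 1))) | E=∅ | S=∅ | K=[arg]]
step 2: [C=((λq. (if0 q then q else q)) (let u = 6 in 0)) | E=∅ | S=∅ | K=[fun]]
step 3: [C=(λq. (if0 q then q else q)) | E=∅ | S=∅ | K=[arg :: fun]]
step 4: [C=(let u = 6 in 0) | E=∅ | S=∅ | K=[fun :: fun]]
step 5: [C=6 | E=∅ | S=∅ | K=[let u :: fun :: fun]]
step 6: [C=0 | E={u↦0} | S={0↦6} | K=[fun :: fun]]
step 7: [C=(if0 q then q else q) | E={q↦1} | S={0↦6, 1↦0} | K=[fun]]
step 8: [C=q | E={q↦1} | S={0↦6, 1↦0} | K=[if0 :: fun]]
step 9: [C=q | E={q↦1} | S={0↦6, 1↦0} | K=[fun]]
step 10: [C=((λp. ((λv. p) p)) ((λw. ((λy. y) 5)) 1)) | E={z↦2} | S={0↦6, 1↦0, 2↦0} | K=∅]
step 11: [C=(λp. ((λv. p) p)) | E={z↦2} | S={0↦6, 1↦0, 2↦0} | K=[arg]]
step 12: [C=((λw. ((λy. y) 5)) 1) | E={z↦2} | S={0↦6, 1↦0, 2↦0} | K=[fun]]
step 13: [C=(λw. ((λy. y) 5)) | E={z↦2} | S={0↦6, 1↦0, 2↦0} | K=[arg :: fun]]
step 14: [C=1 | E={z↦2} | S={0↦6, 1↦0, 2↦0} | K=[fun :: fun]]
step 15: [C=((λy. y) 5) | E={w↦3, z↦2} | S={0↦6, 1↦0, 2↦0, 3↦1} | K=[fun]]
step 16: [C=(λy. y) | E={w↦3, z↦2} | S={0↦6, 1↦0, 2↦0, 3↦1} | K=[arg :: fun]]
step 17: [C=5 | E={w↦3, z↦2} | S={0↦6, 1↦0, 2↦0, 3↦1} | K=[fun :: fun]]
step 18: [C=y | E={y↦4, w↦3, z↦2} | S={0↦6, 1↦0, 2↦0, 3↦1, 4↦5} | K=[fun]]
step 19: [C=((λv. p) p) | E={p↦5, z↦2} | S={0↦6, 1↦0, 2↦0, 3↦1, 4↦5, 5↦5} | K=∅]
step 20: [C=(λv. p) | E={p↦5, z↦2} | S={0↦6, 1↦0, 2↦0, 3↦1, 4↦5, 5↦5} | K=[arg]]
step 21: [C=p | E={p↦5, z↦2} | S={0↦6, 1↦0, 2↦0, 3↦1, 4↦5, 5↦5} | K=[fun]]
step 22: [C=p | E={v↦6, p↦5, z↦2} | S={0↦6, 1↦0, 2↦0, 3↦1, 4↦5, 5↦5, 6↦5} | K=∅]
→ final value 5

Answer: 5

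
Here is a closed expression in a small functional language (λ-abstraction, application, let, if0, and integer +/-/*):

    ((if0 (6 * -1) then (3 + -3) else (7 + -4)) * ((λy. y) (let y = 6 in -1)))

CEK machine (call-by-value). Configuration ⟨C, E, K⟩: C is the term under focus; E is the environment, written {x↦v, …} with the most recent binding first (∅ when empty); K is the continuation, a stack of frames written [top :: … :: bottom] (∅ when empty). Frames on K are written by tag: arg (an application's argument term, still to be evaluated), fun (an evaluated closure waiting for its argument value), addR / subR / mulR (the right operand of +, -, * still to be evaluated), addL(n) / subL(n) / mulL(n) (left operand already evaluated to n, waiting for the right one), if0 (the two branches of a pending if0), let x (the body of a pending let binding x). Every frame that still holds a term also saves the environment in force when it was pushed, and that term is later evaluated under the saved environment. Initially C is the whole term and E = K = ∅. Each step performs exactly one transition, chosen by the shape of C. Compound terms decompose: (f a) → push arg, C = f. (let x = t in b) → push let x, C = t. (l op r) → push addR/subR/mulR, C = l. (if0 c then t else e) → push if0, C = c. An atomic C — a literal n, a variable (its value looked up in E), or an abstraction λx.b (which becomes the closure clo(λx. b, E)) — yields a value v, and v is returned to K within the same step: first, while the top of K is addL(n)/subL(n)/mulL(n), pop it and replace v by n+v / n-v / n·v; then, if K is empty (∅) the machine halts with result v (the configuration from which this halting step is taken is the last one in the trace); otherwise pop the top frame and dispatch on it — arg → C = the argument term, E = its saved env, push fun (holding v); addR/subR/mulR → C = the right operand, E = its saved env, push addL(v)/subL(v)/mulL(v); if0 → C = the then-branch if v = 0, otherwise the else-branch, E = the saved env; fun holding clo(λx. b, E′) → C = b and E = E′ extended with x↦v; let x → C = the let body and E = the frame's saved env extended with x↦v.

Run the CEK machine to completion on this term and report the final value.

t=0: ⟨C=((if0 (6 * -1) then (3 + -3) else (7 + -4)) * ((λy. y) (let y = 6 in -1))); E=∅; K=∅⟩
t=1: ⟨C=(if0 (6 * -1) then (3 + -3) else (7 + -4)); E=∅; K=[mulR]⟩
t=2: ⟨C=(6 * -1); E=∅; K=[if0 :: mulR]⟩
t=3: ⟨C=6; E=∅; K=[mulR :: if0 :: mulR]⟩
t=4: ⟨C=-1; E=∅; K=[mulL(6) :: if0 :: mulR]⟩
t=5: ⟨C=(7 + -4); E=∅; K=[mulR]⟩
t=6: ⟨C=7; E=∅; K=[addR :: mulR]⟩
t=7: ⟨C=-4; E=∅; K=[addL(7) :: mulR]⟩
t=8: ⟨C=((λy. y) (let y = 6 in -1)); E=∅; K=[mulL(3)]⟩
t=9: ⟨C=(λy. y); E=∅; K=[arg :: mulL(3)]⟩
t=10: ⟨C=(let y = 6 in -1); E=∅; K=[fun :: mulL(3)]⟩
t=11: ⟨C=6; E=∅; K=[let y :: fun :: mulL(3)]⟩
t=12: ⟨C=-1; E={y↦6}; K=[fun :: mulL(3)]⟩
t=13: ⟨C=y; E={y↦-1}; K=[mulL(3)]⟩
→ final value -3

Answer: -3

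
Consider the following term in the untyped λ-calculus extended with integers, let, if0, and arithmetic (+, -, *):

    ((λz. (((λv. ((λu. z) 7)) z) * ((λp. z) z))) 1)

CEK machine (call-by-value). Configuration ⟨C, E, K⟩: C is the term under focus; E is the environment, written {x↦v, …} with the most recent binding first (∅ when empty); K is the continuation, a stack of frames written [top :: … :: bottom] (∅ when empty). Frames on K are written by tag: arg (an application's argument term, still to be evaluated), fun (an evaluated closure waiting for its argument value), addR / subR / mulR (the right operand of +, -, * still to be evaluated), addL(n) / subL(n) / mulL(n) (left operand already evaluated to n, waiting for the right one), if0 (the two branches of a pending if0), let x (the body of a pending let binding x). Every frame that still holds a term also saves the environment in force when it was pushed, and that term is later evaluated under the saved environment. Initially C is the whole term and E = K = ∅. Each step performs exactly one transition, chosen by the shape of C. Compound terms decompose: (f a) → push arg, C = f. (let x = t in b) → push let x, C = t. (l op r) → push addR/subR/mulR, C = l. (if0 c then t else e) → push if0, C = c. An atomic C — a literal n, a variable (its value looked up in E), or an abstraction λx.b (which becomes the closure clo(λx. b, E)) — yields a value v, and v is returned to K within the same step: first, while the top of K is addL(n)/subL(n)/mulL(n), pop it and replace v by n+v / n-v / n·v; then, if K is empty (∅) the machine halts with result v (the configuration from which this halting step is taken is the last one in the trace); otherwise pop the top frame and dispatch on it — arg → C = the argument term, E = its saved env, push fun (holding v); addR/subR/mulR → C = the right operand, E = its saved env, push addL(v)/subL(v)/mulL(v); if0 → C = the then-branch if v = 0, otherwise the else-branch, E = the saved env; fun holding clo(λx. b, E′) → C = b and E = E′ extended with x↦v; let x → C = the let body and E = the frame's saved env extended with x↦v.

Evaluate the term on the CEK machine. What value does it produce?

t=0: [C=((λz. (((λv. ((λu. z) 7)) z) * ((λp. z) z))) 1) | E=∅ | K=∅]
t=1: [C=(λz. (((λv. ((λu. z) 7)) z) * ((λp. z) z))) | E=∅ | K=[arg]]
t=2: [C=1 | E=∅ | K=[fun]]
t=3: [C=(((λv. ((λu. z) 7)) z) * ((λp. z) z)) | E={z↦1} | K=∅]
t=4: [C=((λv. ((λu. z) 7)) z) | E={z↦1} | K=[mulR]]
t=5: [C=(λv. ((λu. z) 7)) | E={z↦1} | K=[arg :: mulR]]
t=6: [C=z | E={z↦1} | K=[fun :: mulR]]
t=7: [C=((λu. z) 7) | E={v↦1, z↦1} | K=[mulR]]
t=8: [C=(λu. z) | E={v↦1, z↦1} | K=[arg :: mulR]]
t=9: [C=7 | E={v↦1, z↦1} | K=[fun :: mulR]]
t=10: [C=z | E={u↦7, v↦1, z↦1} | K=[mulR]]
t=11: [C=((λp. z) z) | E={z↦1} | K=[mulL(1)]]
t=12: [C=(λp. z) | E={z↦1} | K=[arg :: mulL(1)]]
t=13: [C=z | E={z↦1} | K=[fun :: mulL(1)]]
t=14: [C=z | E={p↦1, z↦1} | K=[mulL(1)]]
→ final value 1

Answer: 1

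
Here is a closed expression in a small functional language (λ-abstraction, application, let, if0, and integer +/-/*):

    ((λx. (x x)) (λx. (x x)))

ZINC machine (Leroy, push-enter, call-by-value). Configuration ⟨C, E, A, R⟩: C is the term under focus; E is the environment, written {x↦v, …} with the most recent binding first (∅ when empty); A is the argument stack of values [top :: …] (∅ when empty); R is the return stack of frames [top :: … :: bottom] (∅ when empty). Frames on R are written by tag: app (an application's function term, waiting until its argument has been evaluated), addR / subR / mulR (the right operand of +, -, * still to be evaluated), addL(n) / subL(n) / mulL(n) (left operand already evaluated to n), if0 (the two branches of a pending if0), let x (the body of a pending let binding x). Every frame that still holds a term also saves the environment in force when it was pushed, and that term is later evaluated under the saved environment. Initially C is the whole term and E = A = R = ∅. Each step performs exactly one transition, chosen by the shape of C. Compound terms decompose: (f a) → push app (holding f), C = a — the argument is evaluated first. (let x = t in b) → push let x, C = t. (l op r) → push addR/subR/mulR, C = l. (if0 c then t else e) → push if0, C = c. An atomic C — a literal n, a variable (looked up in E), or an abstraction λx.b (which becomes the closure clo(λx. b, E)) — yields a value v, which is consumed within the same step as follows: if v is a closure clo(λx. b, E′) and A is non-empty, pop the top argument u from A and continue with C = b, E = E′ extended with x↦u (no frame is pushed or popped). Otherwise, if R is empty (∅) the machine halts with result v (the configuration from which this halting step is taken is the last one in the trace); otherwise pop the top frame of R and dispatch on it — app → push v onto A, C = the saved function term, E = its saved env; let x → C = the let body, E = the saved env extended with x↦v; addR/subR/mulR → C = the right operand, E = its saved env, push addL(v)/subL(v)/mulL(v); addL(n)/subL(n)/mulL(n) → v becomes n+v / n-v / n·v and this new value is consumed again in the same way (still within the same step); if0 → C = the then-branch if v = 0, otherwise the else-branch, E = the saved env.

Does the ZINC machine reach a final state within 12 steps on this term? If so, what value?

Answer: DIVERGES (no final state within 12 steps)

Machine steps:
0. ⟨C=((λx. (x x)) (λx. (x x))); E=∅; A=∅; R=∅⟩
1. ⟨C=(λx. (x x)); E=∅; A=∅; R=[app]⟩
2. ⟨C=(λx. (x x)); E=∅; A=[clo(λx. (x x), ∅)]; R=∅⟩
3. ⟨C=(x x); E={x↦clo(λx. (x x), ∅)}; A=∅; R=∅⟩
4. ⟨C=x; E={x↦clo(λx. (x x), ∅)}; A=∅; R=[app]⟩
5. ⟨C=x; E={x↦clo(λx. (x x), ∅)}; A=[clo(λx. (x x), ∅)]; R=∅⟩
… configuration repeats with period 3 (steps 3–5 recur indefinitely) …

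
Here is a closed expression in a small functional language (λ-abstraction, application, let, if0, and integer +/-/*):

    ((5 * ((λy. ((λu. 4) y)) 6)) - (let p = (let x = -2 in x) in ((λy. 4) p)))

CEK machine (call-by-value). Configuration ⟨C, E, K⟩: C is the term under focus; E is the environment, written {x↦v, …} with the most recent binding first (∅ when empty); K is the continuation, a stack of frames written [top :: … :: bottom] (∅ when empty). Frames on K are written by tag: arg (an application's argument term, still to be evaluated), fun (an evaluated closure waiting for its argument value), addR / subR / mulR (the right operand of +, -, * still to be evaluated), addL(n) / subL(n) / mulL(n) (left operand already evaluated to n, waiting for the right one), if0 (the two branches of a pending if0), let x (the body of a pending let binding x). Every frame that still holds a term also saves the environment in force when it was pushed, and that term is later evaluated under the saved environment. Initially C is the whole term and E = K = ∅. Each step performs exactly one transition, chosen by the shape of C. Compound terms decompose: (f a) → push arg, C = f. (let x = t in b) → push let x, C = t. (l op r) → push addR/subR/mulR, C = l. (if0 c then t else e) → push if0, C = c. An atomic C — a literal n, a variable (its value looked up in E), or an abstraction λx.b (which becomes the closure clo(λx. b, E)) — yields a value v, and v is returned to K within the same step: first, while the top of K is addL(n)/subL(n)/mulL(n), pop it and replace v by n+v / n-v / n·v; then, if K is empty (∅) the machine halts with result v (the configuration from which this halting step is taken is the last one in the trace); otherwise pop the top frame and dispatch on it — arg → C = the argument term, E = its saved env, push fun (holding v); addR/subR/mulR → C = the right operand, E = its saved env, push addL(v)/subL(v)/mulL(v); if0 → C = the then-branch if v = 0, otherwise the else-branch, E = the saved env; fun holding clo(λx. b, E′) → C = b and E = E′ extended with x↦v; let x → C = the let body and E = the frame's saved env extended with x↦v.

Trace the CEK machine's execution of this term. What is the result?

[0] ⟨C=((5 * ((λy. ((λu. 4) y)) 6)) - (let p = (let x = -2 in x) in ((λy. 4) p))); E=∅; K=∅⟩
[1] ⟨C=(5 * ((λy. ((λu. 4) y)) 6)); E=∅; K=[subR]⟩
[2] ⟨C=5; E=∅; K=[mulR :: subR]⟩
[3] ⟨C=((λy. ((λu. 4) y)) 6); E=∅; K=[mulL(5) :: subR]⟩
[4] ⟨C=(λy. ((λu. 4) y)); E=∅; K=[arg :: mulL(5) :: subR]⟩
[5] ⟨C=6; E=∅; K=[fun :: mulL(5) :: subR]⟩
[6] ⟨C=((λu. 4) y); E={y↦6}; K=[mulL(5) :: subR]⟩
[7] ⟨C=(λu. 4); E={y↦6}; K=[arg :: mulL(5) :: subR]⟩
[8] ⟨C=y; E={y↦6}; K=[fun :: mulL(5) :: subR]⟩
[9] ⟨C=4; E={u↦6, y↦6}; K=[mulL(5) :: subR]⟩
[10] ⟨C=(let p = (let x = -2 in x) in ((λy. 4) p)); E=∅; K=[subL(20)]⟩
[11] ⟨C=(let x = -2 in x); E=∅; K=[let p :: subL(20)]⟩
[12] ⟨C=-2; E=∅; K=[let x :: let p :: subL(20)]⟩
[13] ⟨C=x; E={x↦-2}; K=[let p :: subL(20)]⟩
[14] ⟨C=((λy. 4) p); E={p↦-2}; K=[subL(20)]⟩
[15] ⟨C=(λy. 4); E={p↦-2}; K=[arg :: subL(20)]⟩
[16] ⟨C=p; E={p↦-2}; K=[fun :: subL(20)]⟩
[17] ⟨C=4; E={y↦-2, p↦-2}; K=[subL(20)]⟩
→ final value 16

Answer: 16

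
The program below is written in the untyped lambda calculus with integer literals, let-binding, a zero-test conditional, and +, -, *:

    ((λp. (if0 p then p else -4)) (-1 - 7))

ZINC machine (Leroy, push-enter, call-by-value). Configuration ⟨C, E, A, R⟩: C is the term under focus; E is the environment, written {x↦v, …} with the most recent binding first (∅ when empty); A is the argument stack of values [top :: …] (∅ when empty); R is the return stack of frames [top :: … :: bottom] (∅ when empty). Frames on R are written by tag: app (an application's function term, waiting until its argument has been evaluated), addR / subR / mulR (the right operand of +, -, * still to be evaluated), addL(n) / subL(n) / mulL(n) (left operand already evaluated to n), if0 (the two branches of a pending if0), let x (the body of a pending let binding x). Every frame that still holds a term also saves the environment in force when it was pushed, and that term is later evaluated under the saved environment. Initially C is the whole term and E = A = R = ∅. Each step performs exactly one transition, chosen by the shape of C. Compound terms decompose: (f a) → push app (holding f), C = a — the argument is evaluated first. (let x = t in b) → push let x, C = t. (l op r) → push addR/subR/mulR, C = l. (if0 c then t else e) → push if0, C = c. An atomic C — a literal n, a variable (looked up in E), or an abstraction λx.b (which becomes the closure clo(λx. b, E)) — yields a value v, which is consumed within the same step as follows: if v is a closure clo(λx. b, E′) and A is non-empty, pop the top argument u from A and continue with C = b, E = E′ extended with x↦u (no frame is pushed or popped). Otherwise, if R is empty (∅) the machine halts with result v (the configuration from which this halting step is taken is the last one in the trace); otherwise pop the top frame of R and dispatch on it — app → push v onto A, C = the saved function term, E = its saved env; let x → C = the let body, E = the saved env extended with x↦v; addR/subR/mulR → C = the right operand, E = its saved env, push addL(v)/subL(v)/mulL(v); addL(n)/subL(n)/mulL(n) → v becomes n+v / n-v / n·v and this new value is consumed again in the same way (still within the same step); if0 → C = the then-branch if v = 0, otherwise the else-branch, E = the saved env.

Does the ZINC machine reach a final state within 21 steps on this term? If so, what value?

[0] <C=((λp. (if0 p then p else -4)) (-1 - 7)), E=∅, A=∅, R=∅>
[1] <C=(-1 - 7), E=∅, A=∅, R=[app]>
[2] <C=-1, E=∅, A=∅, R=[subR :: app]>
[3] <C=7, E=∅, A=∅, R=[subL(-1) :: app]>
[4] <C=(λp. (if0 p then p else -4)), E=∅, A=[-8], R=∅>
[5] <C=(if0 p then p else -4), E={p↦-8}, A=∅, R=∅>
[6] <C=p, E={p↦-8}, A=∅, R=[if0]>
[7] <C=-4, E={p↦-8}, A=∅, R=∅>
→ final value -4

Answer: -4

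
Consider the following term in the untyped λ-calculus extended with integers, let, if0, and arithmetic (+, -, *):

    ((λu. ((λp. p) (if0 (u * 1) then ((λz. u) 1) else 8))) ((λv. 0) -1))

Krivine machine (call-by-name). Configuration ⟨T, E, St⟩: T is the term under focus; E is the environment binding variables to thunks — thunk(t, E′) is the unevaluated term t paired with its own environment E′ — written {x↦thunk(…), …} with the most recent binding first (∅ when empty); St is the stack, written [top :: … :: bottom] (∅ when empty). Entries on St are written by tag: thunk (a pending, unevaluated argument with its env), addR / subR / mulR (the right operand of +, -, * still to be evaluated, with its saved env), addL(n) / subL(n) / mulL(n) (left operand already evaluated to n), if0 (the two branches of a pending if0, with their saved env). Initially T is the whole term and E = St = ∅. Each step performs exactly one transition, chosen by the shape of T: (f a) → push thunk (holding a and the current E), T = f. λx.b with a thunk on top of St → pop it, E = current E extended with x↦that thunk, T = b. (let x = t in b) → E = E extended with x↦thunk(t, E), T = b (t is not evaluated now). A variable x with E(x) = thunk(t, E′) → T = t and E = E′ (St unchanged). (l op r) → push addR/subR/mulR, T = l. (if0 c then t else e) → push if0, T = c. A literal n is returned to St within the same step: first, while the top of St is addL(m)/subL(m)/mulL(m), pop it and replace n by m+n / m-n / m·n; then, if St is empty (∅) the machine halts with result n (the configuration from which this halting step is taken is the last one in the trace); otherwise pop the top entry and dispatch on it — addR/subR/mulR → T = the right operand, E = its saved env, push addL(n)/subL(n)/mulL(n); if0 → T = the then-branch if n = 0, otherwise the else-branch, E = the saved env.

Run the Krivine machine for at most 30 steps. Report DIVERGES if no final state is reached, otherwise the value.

Answer: 0

Derivation:
0. ⟨T=((λu. ((λp. p) (if0 (u * 1) then ((λz. u) 1) else 8))) ((λv. 0) -1)); E=∅; St=∅⟩
1. ⟨T=(λu. ((λp. p) (if0 (u * 1) then ((λz. u) 1) else 8))); E=∅; St=[thunk]⟩
2. ⟨T=((λp. p) (if0 (u * 1) then ((λz. u) 1) else 8)); E={u↦thunk(((λv. 0) -1), ∅)}; St=∅⟩
3. ⟨T=(λp. p); E={u↦thunk(((λv. 0) -1), ∅)}; St=[thunk]⟩
4. ⟨T=p; E={p↦thunk((if0 (u * 1) then ((λz. u) 1) else 8), {u↦thunk(((λv. 0) -1), ∅)}), u↦thunk(((λv. 0) -1), ∅)}; St=∅⟩
5. ⟨T=(if0 (u * 1) then ((λz. u) 1) else 8); E={u↦thunk(((λv. 0) -1), ∅)}; St=∅⟩
6. ⟨T=(u * 1); E={u↦thunk(((λv. 0) -1), ∅)}; St=[if0]⟩
7. ⟨T=u; E={u↦thunk(((λv. 0) -1), ∅)}; St=[mulR :: if0]⟩
8. ⟨T=((λv. 0) -1); E=∅; St=[mulR :: if0]⟩
9. ⟨T=(λv. 0); E=∅; St=[thunk :: mulR :: if0]⟩
10. ⟨T=0; E={v↦thunk(-1, ∅)}; St=[mulR :: if0]⟩
11. ⟨T=1; E={u↦thunk(((λv. 0) -1), ∅)}; St=[mulL(0) :: if0]⟩
12. ⟨T=((λz. u) 1); E={u↦thunk(((λv. 0) -1), ∅)}; St=∅⟩
13. ⟨T=(λz. u); E={u↦thunk(((λv. 0) -1), ∅)}; St=[thunk]⟩
14. ⟨T=u; E={z↦thunk(1, {u↦thunk(((λv. 0) -1), ∅)}), u↦thunk(((λv. 0) -1), ∅)}; St=∅⟩
15. ⟨T=((λv. 0) -1); E=∅; St=∅⟩
16. ⟨T=(λv. 0); E=∅; St=[thunk]⟩
17. ⟨T=0; E={v↦thunk(-1, ∅)}; St=∅⟩
→ final value 0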